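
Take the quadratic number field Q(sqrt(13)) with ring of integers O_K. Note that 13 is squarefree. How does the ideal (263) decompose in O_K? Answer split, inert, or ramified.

Since 13 ≡ 1 mod 4, the ring of integers is ℤ[(1+√13)/2] with discriminant 13.
disc(K) = 13 is not divisible by 263; 263 is unramified.
Euler's criterion: 13^131 mod 263 = 1. Thus (13|263) = 1.
Legendre symbol 1 ⇒ 263 is split.

split — (263) = 𝔭₁𝔭₂ with 𝔭₁ ≠ 𝔭₂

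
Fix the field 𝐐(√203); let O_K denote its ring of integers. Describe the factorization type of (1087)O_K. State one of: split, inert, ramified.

d = 203 ≡ 3 (mod 4), so O_K = ℤ[√203] and disc(K) = 4d = 812.
1087 ∤ 812, so 1087 is unramified.
Euler's criterion: 203^543 mod 1087 = 1. Thus (203|1087) = 1.
(203/1087) = 1, so 1087 splits.

1087 splits in O_K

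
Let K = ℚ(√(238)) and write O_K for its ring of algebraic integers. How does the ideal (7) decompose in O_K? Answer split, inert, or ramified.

Since 238 ≢ 1 mod 4, the ring of integers is ℤ[√238] with discriminant 4·238 = 952.
7 divides disc(K) = 952, so 7 ramifies.

7 is ramified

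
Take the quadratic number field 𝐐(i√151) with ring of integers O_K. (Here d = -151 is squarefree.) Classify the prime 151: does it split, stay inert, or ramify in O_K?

ramified — (151) = 𝔭²

-151 mod 4 = 1, hence disc K = -151 and O_K = ℤ[(1+√-151)/2].
disc(K) = -151 = 151·(-1), so p = 151 is ramified.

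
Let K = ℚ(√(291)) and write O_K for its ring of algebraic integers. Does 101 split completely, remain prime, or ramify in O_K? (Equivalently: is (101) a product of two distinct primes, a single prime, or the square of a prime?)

inert — (101) stays prime in O_K

291 mod 4 = 3, hence disc K = 4·291 = 1164 and O_K = ℤ[√291].
Since gcd(101, 1164) = 1 the prime 101 does not ramify.
Compute (291/101) via Euler: 89^((101-1)/2) mod 101 = 100, so (291/101) = -1.
(291/101) = -1, so 101 is inert.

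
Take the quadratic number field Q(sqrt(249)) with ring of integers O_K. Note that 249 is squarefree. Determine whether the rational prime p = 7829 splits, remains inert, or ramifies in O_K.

inert — (7829) stays prime in O_K

d = 249 ≡ 1 (mod 4), so O_K = ℤ[(1+√249)/2] and disc(K) = d = 249.
disc(K) = 249 is not divisible by 7829; 7829 is unramified.
(249/7829) = 249^3914 mod 7829 = 7828, giving Legendre symbol -1.
(249/7829) = -1, so 7829 is inert.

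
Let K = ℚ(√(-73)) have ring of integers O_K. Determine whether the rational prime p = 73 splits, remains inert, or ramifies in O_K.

p ramifies

Since -73 ≢ 1 mod 4, the ring of integers is ℤ[√-73] with discriminant 4·(-73) = -292.
disc(K) = -292 = 73·(-4), so p = 73 is ramified.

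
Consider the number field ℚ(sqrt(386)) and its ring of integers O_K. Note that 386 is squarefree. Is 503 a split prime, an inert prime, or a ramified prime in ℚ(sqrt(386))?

Since 386 ≢ 1 mod 4, the ring of integers is ℤ[√386] with discriminant 4·386 = 1544.
disc(K) = 1544 is not divisible by 503; 503 is unramified.
Compute (386/503) via Euler: 386^((503-1)/2) mod 503 = 502, so (386/503) = -1.
d is a non-residue mod p, hence 503 remains inert in O_K.

inert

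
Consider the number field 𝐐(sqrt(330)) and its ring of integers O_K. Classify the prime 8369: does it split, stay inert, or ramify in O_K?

Since 330 ≢ 1 mod 4, the ring of integers is ℤ[√330] with discriminant 4·330 = 1320.
disc(K) = 1320 is not divisible by 8369; 8369 is unramified.
(330/8369) = 330^4184 mod 8369 = 8368, giving Legendre symbol -1.
(330/8369) = -1, so 8369 is inert.

inert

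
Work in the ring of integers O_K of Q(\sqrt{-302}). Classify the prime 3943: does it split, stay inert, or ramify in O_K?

-302 mod 4 = 2, hence disc K = 4·(-302) = -1208 and O_K = ℤ[√-302].
Since gcd(3943, -1208) = 1 the prime 3943 does not ramify.
Legendre symbol by Euler's criterion: (-302/3943) ≡ (-302)^1971 ≡ 1 (mod 3943), i.e. (-302/3943) = 1.
d is a quadratic residue mod p, hence 3943 splits in O_K.

splits completely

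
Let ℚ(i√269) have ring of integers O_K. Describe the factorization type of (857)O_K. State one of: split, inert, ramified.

Since -269 ≢ 1 mod 4, the ring of integers is ℤ[√-269] with discriminant 4·(-269) = -1076.
disc(K) = -1076 is not divisible by 857; 857 is unramified.
(-269/857) = 588^428 mod 857 = 856, giving Legendre symbol -1.
Legendre symbol -1 ⇒ 857 is inert.

857 remains inert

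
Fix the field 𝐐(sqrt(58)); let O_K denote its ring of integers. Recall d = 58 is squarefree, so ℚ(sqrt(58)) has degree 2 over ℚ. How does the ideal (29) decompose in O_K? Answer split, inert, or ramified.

Since 58 ≢ 1 mod 4, the ring of integers is ℤ[√58] with discriminant 4·58 = 232.
29 divides disc(K) = 232, so 29 ramifies.

29 is ramified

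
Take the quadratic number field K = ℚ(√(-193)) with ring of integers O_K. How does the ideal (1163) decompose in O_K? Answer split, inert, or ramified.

p splits

Since -193 ≢ 1 mod 4, the ring of integers is ℤ[√-193] with discriminant 4·(-193) = -772.
disc(K) = -772 is not divisible by 1163; 1163 is unramified.
Euler's criterion: (-193)^581 mod 1163 = 1. Thus (-193|1163) = 1.
(-193/1163) = 1, so 1163 splits.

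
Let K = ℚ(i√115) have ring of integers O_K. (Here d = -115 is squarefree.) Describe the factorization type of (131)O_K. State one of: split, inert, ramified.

split — (131) = 𝔭₁𝔭₂ with 𝔭₁ ≠ 𝔭₂

-115 mod 4 = 1, hence disc K = -115 and O_K = ℤ[(1+√-115)/2].
disc(K) = -115 is not divisible by 131; 131 is unramified.
Compute (-115/131) via Euler: 16^((131-1)/2) mod 131 = 1, so (-115/131) = 1.
Legendre symbol 1 ⇒ 131 is split.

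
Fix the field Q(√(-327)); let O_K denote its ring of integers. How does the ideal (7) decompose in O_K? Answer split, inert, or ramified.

p splits

d = -327 ≡ 1 (mod 4), so O_K = ℤ[(1+√-327)/2] and disc(K) = d = -327.
disc(K) = -327 is not divisible by 7; 7 is unramified.
Euler's criterion: (-327)^3 mod 7 = 1. Thus (-327|7) = 1.
d is a quadratic residue mod p, hence 7 splits in O_K.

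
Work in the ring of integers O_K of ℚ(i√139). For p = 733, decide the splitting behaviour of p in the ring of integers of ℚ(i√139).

-139 mod 4 = 1, hence disc K = -139 and O_K = ℤ[(1+√-139)/2].
Since gcd(733, -139) = 1 the prime 733 does not ramify.
Legendre symbol by Euler's criterion: (-139/733) ≡ (-139)^366 ≡ 1 (mod 733), i.e. (-139/733) = 1.
(-139/733) = 1, so 733 splits.

split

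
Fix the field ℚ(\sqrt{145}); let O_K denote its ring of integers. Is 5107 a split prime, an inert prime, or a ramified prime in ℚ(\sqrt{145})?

p splits

d = 145 ≡ 1 (mod 4), so O_K = ℤ[(1+√145)/2] and disc(K) = d = 145.
disc(K) = 145 is not divisible by 5107; 5107 is unramified.
(145/5107) = 145^2553 mod 5107 = 1, giving Legendre symbol 1.
Legendre symbol 1 ⇒ 5107 is split.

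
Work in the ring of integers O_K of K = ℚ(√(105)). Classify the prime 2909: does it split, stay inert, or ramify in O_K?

inert

105 mod 4 = 1, hence disc K = 105 and O_K = ℤ[(1+√105)/2].
2909 ∤ 105, so 2909 is unramified.
(105/2909) = 105^1454 mod 2909 = 2908, giving Legendre symbol -1.
Legendre symbol -1 ⇒ 2909 is inert.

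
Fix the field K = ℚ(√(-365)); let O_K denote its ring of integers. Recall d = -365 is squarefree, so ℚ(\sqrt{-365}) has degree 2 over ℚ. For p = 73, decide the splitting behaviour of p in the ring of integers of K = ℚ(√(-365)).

73 is ramified

-365 mod 4 = 3, hence disc K = 4·(-365) = -1460 and O_K = ℤ[√-365].
73 divides disc(K) = -1460, so 73 ramifies.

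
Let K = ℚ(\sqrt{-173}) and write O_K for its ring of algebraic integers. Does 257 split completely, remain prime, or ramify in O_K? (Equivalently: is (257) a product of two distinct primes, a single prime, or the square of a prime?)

split — (257) = 𝔭₁𝔭₂ with 𝔭₁ ≠ 𝔭₂

d = -173 ≡ 3 (mod 4), so O_K = ℤ[√-173] and disc(K) = 4d = -692.
disc(K) = -692 is not divisible by 257; 257 is unramified.
Euler's criterion: (-173)^128 mod 257 = 1. Thus (-173|257) = 1.
(-173/257) = 1, so 257 splits.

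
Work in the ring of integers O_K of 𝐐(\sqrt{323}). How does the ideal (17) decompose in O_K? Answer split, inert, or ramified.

Since 323 ≢ 1 mod 4, the ring of integers is ℤ[√323] with discriminant 4·323 = 1292.
17 divides disc(K) = 1292, so 17 ramifies.

p ramifies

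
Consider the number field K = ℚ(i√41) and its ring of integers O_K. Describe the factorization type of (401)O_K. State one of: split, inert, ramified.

d = -41 ≡ 3 (mod 4), so O_K = ℤ[√-41] and disc(K) = 4d = -164.
401 ∤ -164, so 401 is unramified.
Legendre symbol by Euler's criterion: (-41/401) ≡ (-41)^200 ≡ 1 (mod 401), i.e. (-41/401) = 1.
(-41/401) = 1, so 401 splits.

splits completely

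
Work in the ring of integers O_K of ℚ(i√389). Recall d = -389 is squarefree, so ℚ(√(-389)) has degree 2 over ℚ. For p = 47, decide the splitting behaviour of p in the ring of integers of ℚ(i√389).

splits completely

Since -389 ≢ 1 mod 4, the ring of integers is ℤ[√-389] with discriminant 4·(-389) = -1556.
disc(K) = -1556 is not divisible by 47; 47 is unramified.
(-389/47) = 34^23 mod 47 = 1, giving Legendre symbol 1.
d is a quadratic residue mod p, hence 47 splits in O_K.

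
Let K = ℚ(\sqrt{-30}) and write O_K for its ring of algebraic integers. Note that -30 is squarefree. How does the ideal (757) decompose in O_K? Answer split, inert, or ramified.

d = -30 ≡ 2 (mod 4), so O_K = ℤ[√-30] and disc(K) = 4d = -120.
Since gcd(757, -120) = 1 the prime 757 does not ramify.
(-30/757) = 727^378 mod 757 = 1, giving Legendre symbol 1.
Legendre symbol 1 ⇒ 757 is split.

p splits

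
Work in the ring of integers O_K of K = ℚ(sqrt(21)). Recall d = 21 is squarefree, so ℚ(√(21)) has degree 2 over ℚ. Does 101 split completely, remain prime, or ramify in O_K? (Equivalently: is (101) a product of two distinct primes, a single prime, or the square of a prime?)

d = 21 ≡ 1 (mod 4), so O_K = ℤ[(1+√21)/2] and disc(K) = d = 21.
101 ∤ 21, so 101 is unramified.
Legendre symbol by Euler's criterion: (21/101) ≡ 21^50 ≡ 1 (mod 101), i.e. (21/101) = 1.
Legendre symbol 1 ⇒ 101 is split.

splits completely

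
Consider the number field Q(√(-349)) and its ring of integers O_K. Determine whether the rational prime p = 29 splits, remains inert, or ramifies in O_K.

29 splits in O_K

d = -349 ≡ 3 (mod 4), so O_K = ℤ[√-349] and disc(K) = 4d = -1396.
Since gcd(29, -1396) = 1 the prime 29 does not ramify.
Legendre symbol by Euler's criterion: (-349/29) ≡ (-349)^14 ≡ 1 (mod 29), i.e. (-349/29) = 1.
(-349/29) = 1, so 29 splits.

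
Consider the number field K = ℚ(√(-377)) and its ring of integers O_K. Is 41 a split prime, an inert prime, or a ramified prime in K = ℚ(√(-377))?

split

d = -377 ≡ 3 (mod 4), so O_K = ℤ[√-377] and disc(K) = 4d = -1508.
41 ∤ -1508, so 41 is unramified.
(-377/41) = 33^20 mod 41 = 1, giving Legendre symbol 1.
(-377/41) = 1, so 41 splits.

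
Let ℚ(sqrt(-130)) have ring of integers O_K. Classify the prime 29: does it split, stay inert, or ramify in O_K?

Since -130 ≢ 1 mod 4, the ring of integers is ℤ[√-130] with discriminant 4·(-130) = -520.
Since gcd(29, -520) = 1 the prime 29 does not ramify.
Compute (-130/29) via Euler: 15^((29-1)/2) mod 29 = 28, so (-130/29) = -1.
(-130/29) = -1, so 29 is inert.

p is inert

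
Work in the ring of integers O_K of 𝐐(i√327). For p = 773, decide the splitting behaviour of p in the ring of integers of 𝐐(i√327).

splits completely

Since -327 ≡ 1 mod 4, the ring of integers is ℤ[(1+√-327)/2] with discriminant -327.
Since gcd(773, -327) = 1 the prime 773 does not ramify.
Compute (-327/773) via Euler: 446^((773-1)/2) mod 773 = 1, so (-327/773) = 1.
Legendre symbol 1 ⇒ 773 is split.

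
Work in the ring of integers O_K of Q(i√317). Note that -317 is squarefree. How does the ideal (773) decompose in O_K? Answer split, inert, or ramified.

Since -317 ≢ 1 mod 4, the ring of integers is ℤ[√-317] with discriminant 4·(-317) = -1268.
773 ∤ -1268, so 773 is unramified.
Legendre symbol by Euler's criterion: (-317/773) ≡ (-317)^386 ≡ 772 (mod 773), i.e. (-317/773) = -1.
(-317/773) = -1, so 773 is inert.

773 remains inert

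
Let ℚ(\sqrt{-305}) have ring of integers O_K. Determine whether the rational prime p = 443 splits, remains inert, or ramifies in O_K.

d = -305 ≡ 3 (mod 4), so O_K = ℤ[√-305] and disc(K) = 4d = -1220.
disc(K) = -1220 is not divisible by 443; 443 is unramified.
Compute (-305/443) via Euler: 138^((443-1)/2) mod 443 = 1, so (-305/443) = 1.
(-305/443) = 1, so 443 splits.

splits completely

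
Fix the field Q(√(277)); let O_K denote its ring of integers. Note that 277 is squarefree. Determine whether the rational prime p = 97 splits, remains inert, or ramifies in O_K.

inert

d = 277 ≡ 1 (mod 4), so O_K = ℤ[(1+√277)/2] and disc(K) = d = 277.
Since gcd(97, 277) = 1 the prime 97 does not ramify.
Legendre symbol by Euler's criterion: (277/97) ≡ 277^48 ≡ 96 (mod 97), i.e. (277/97) = -1.
d is a non-residue mod p, hence 97 remains inert in O_K.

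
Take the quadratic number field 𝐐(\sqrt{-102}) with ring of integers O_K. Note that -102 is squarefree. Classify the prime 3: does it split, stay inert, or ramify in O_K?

Since -102 ≢ 1 mod 4, the ring of integers is ℤ[√-102] with discriminant 4·(-102) = -408.
3 divides disc(K) = -408, so 3 ramifies.

p ramifies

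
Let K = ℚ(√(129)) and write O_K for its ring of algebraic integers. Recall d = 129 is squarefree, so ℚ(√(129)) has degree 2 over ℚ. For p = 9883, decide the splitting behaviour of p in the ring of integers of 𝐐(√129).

9883 splits in O_K

129 mod 4 = 1, hence disc K = 129 and O_K = ℤ[(1+√129)/2].
9883 ∤ 129, so 9883 is unramified.
Legendre symbol by Euler's criterion: (129/9883) ≡ 129^4941 ≡ 1 (mod 9883), i.e. (129/9883) = 1.
d is a quadratic residue mod p, hence 9883 splits in O_K.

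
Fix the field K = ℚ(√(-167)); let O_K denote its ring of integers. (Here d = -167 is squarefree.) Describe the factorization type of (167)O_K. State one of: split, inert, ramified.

ramified — (167) = 𝔭²

-167 mod 4 = 1, hence disc K = -167 and O_K = ℤ[(1+√-167)/2].
disc(K) = -167 = 167·(-1), so p = 167 is ramified.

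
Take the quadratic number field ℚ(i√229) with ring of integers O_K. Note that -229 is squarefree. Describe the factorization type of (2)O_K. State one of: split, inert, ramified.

d = -229 ≡ 3 (mod 4), so O_K = ℤ[√-229] and disc(K) = 4d = -916.
disc(K) = -916 = 2·(-458), so p = 2 is ramified.

2 is ramified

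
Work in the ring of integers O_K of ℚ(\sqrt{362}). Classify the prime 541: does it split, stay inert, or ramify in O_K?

splits completely

362 mod 4 = 2, hence disc K = 4·362 = 1448 and O_K = ℤ[√362].
Since gcd(541, 1448) = 1 the prime 541 does not ramify.
(362/541) = 362^270 mod 541 = 1, giving Legendre symbol 1.
(362/541) = 1, so 541 splits.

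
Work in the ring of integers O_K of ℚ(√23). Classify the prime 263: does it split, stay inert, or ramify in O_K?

d = 23 ≡ 3 (mod 4), so O_K = ℤ[√23] and disc(K) = 4d = 92.
263 ∤ 92, so 263 is unramified.
(23/263) = 23^131 mod 263 = 1, giving Legendre symbol 1.
d is a quadratic residue mod p, hence 263 splits in O_K.

263 splits in O_K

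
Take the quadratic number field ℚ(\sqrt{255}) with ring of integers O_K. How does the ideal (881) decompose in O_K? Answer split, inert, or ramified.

split

255 mod 4 = 3, hence disc K = 4·255 = 1020 and O_K = ℤ[√255].
disc(K) = 1020 is not divisible by 881; 881 is unramified.
Legendre symbol by Euler's criterion: (255/881) ≡ 255^440 ≡ 1 (mod 881), i.e. (255/881) = 1.
(255/881) = 1, so 881 splits.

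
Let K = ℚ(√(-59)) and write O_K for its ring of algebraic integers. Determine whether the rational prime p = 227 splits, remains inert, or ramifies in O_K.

d = -59 ≡ 1 (mod 4), so O_K = ℤ[(1+√-59)/2] and disc(K) = d = -59.
Since gcd(227, -59) = 1 the prime 227 does not ramify.
Euler's criterion: (-59)^113 mod 227 = 226. Thus (-59|227) = -1.
d is a non-residue mod p, hence 227 remains inert in O_K.

remains prime (inert)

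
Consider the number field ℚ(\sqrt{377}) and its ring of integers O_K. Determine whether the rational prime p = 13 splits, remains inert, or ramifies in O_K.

13 is ramified

377 mod 4 = 1, hence disc K = 377 and O_K = ℤ[(1+√377)/2].
Ramification test: 13 | 377. The prime 13 ramifies in K.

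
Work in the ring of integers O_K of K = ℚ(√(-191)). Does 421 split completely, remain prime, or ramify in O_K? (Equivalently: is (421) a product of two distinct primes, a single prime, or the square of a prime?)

split — (421) = 𝔭₁𝔭₂ with 𝔭₁ ≠ 𝔭₂

d = -191 ≡ 1 (mod 4), so O_K = ℤ[(1+√-191)/2] and disc(K) = d = -191.
421 ∤ -191, so 421 is unramified.
Euler's criterion: (-191)^210 mod 421 = 1. Thus (-191|421) = 1.
(-191/421) = 1, so 421 splits.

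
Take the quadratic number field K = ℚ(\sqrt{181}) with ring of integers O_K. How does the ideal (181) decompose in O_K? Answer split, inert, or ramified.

Since 181 ≡ 1 mod 4, the ring of integers is ℤ[(1+√181)/2] with discriminant 181.
181 divides disc(K) = 181, so 181 ramifies.

ramified — (181) = 𝔭²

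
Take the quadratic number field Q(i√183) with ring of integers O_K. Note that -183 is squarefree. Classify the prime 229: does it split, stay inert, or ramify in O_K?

split — (229) = 𝔭₁𝔭₂ with 𝔭₁ ≠ 𝔭₂

Since -183 ≡ 1 mod 4, the ring of integers is ℤ[(1+√-183)/2] with discriminant -183.
229 ∤ -183, so 229 is unramified.
Compute (-183/229) via Euler: 46^((229-1)/2) mod 229 = 1, so (-183/229) = 1.
Legendre symbol 1 ⇒ 229 is split.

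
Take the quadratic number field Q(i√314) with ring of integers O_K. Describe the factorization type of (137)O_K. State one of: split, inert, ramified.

p is inert

d = -314 ≡ 2 (mod 4), so O_K = ℤ[√-314] and disc(K) = 4d = -1256.
Since gcd(137, -1256) = 1 the prime 137 does not ramify.
(-314/137) = 97^68 mod 137 = 136, giving Legendre symbol -1.
d is a non-residue mod p, hence 137 remains inert in O_K.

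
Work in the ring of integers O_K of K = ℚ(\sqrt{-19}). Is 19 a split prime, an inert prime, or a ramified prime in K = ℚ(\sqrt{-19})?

Since -19 ≡ 1 mod 4, the ring of integers is ℤ[(1+√-19)/2] with discriminant -19.
disc(K) = -19 = 19·(-1), so p = 19 is ramified.

p ramifies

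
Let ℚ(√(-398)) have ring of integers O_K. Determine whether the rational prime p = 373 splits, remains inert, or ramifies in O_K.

d = -398 ≡ 2 (mod 4), so O_K = ℤ[√-398] and disc(K) = 4d = -1592.
Since gcd(373, -1592) = 1 the prime 373 does not ramify.
(-398/373) = 348^186 mod 373 = 1, giving Legendre symbol 1.
Legendre symbol 1 ⇒ 373 is split.

split — (373) = 𝔭₁𝔭₂ with 𝔭₁ ≠ 𝔭₂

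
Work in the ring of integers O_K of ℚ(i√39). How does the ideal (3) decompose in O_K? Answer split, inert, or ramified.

Since -39 ≡ 1 mod 4, the ring of integers is ℤ[(1+√-39)/2] with discriminant -39.
3 divides disc(K) = -39, so 3 ramifies.

ramified — (3) = 𝔭²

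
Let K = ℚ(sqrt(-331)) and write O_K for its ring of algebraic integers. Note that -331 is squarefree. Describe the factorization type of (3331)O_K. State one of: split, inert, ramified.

split — (3331) = 𝔭₁𝔭₂ with 𝔭₁ ≠ 𝔭₂

Since -331 ≡ 1 mod 4, the ring of integers is ℤ[(1+√-331)/2] with discriminant -331.
disc(K) = -331 is not divisible by 3331; 3331 is unramified.
Legendre symbol by Euler's criterion: (-331/3331) ≡ (-331)^1665 ≡ 1 (mod 3331), i.e. (-331/3331) = 1.
(-331/3331) = 1, so 3331 splits.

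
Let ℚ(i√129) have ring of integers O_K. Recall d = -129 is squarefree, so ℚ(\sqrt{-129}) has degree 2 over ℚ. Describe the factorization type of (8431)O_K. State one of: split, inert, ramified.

splits completely

-129 mod 4 = 3, hence disc K = 4·(-129) = -516 and O_K = ℤ[√-129].
8431 ∤ -516, so 8431 is unramified.
(-129/8431) = 8302^4215 mod 8431 = 1, giving Legendre symbol 1.
d is a quadratic residue mod p, hence 8431 splits in O_K.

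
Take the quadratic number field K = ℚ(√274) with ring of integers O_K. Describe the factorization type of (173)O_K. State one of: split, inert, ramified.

274 mod 4 = 2, hence disc K = 4·274 = 1096 and O_K = ℤ[√274].
Since gcd(173, 1096) = 1 the prime 173 does not ramify.
(274/173) = 101^86 mod 173 = 172, giving Legendre symbol -1.
(274/173) = -1, so 173 is inert.

p is inert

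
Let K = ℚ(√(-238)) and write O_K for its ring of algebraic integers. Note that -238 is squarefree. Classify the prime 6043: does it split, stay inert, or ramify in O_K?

-238 mod 4 = 2, hence disc K = 4·(-238) = -952 and O_K = ℤ[√-238].
Since gcd(6043, -952) = 1 the prime 6043 does not ramify.
Euler's criterion: (-238)^3021 mod 6043 = 6042. Thus (-238|6043) = -1.
d is a non-residue mod p, hence 6043 remains inert in O_K.

inert — (6043) stays prime in O_K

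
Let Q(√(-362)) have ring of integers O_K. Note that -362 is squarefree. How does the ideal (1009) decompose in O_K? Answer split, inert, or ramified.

d = -362 ≡ 2 (mod 4), so O_K = ℤ[√-362] and disc(K) = 4d = -1448.
Since gcd(1009, -1448) = 1 the prime 1009 does not ramify.
(-362/1009) = 647^504 mod 1009 = 1008, giving Legendre symbol -1.
d is a non-residue mod p, hence 1009 remains inert in O_K.

inert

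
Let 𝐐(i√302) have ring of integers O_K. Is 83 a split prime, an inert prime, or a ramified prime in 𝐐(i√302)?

-302 mod 4 = 2, hence disc K = 4·(-302) = -1208 and O_K = ℤ[√-302].
disc(K) = -1208 is not divisible by 83; 83 is unramified.
Euler's criterion: (-302)^41 mod 83 = 1. Thus (-302|83) = 1.
Legendre symbol 1 ⇒ 83 is split.

splits completely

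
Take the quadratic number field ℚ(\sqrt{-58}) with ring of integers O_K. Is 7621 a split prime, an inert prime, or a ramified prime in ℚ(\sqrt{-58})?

d = -58 ≡ 2 (mod 4), so O_K = ℤ[√-58] and disc(K) = 4d = -232.
Since gcd(7621, -232) = 1 the prime 7621 does not ramify.
(-58/7621) = 7563^3810 mod 7621 = 7620, giving Legendre symbol -1.
Legendre symbol -1 ⇒ 7621 is inert.

remains prime (inert)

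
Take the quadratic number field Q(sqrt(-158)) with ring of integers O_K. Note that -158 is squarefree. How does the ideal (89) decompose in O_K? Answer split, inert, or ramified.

split

d = -158 ≡ 2 (mod 4), so O_K = ℤ[√-158] and disc(K) = 4d = -632.
Since gcd(89, -632) = 1 the prime 89 does not ramify.
Euler's criterion: (-158)^44 mod 89 = 1. Thus (-158|89) = 1.
d is a quadratic residue mod p, hence 89 splits in O_K.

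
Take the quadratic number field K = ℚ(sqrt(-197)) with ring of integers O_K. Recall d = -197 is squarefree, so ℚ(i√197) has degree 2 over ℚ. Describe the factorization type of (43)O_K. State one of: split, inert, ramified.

d = -197 ≡ 3 (mod 4), so O_K = ℤ[√-197] and disc(K) = 4d = -788.
Since gcd(43, -788) = 1 the prime 43 does not ramify.
Euler's criterion: (-197)^21 mod 43 = 42. Thus (-197|43) = -1.
(-197/43) = -1, so 43 is inert.

43 remains inert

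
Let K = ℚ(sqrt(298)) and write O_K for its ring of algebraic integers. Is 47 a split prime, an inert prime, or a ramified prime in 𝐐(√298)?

298 mod 4 = 2, hence disc K = 4·298 = 1192 and O_K = ℤ[√298].
47 ∤ 1192, so 47 is unramified.
(298/47) = 16^23 mod 47 = 1, giving Legendre symbol 1.
d is a quadratic residue mod p, hence 47 splits in O_K.

47 splits in O_K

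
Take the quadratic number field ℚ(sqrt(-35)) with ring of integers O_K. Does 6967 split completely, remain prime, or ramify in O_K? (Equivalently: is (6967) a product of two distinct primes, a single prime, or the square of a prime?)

-35 mod 4 = 1, hence disc K = -35 and O_K = ℤ[(1+√-35)/2].
disc(K) = -35 is not divisible by 6967; 6967 is unramified.
Euler's criterion: (-35)^3483 mod 6967 = 6966. Thus (-35|6967) = -1.
Legendre symbol -1 ⇒ 6967 is inert.

remains prime (inert)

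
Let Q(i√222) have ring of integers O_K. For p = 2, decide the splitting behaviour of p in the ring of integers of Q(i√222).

Since -222 ≢ 1 mod 4, the ring of integers is ℤ[√-222] with discriminant 4·(-222) = -888.
disc(K) = -888 = 2·(-444), so p = 2 is ramified.

2 is ramified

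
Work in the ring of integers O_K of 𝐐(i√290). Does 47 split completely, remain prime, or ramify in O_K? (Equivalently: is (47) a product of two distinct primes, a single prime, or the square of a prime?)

47 remains inert

-290 mod 4 = 2, hence disc K = 4·(-290) = -1160 and O_K = ℤ[√-290].
disc(K) = -1160 is not divisible by 47; 47 is unramified.
(-290/47) = 39^23 mod 47 = 46, giving Legendre symbol -1.
(-290/47) = -1, so 47 is inert.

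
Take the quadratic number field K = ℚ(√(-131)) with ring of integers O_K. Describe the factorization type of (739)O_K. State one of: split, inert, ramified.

Since -131 ≡ 1 mod 4, the ring of integers is ℤ[(1+√-131)/2] with discriminant -131.
disc(K) = -131 is not divisible by 739; 739 is unramified.
Legendre symbol by Euler's criterion: (-131/739) ≡ (-131)^369 ≡ 1 (mod 739), i.e. (-131/739) = 1.
(-131/739) = 1, so 739 splits.

739 splits in O_K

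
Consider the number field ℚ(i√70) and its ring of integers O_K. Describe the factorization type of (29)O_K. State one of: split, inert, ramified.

d = -70 ≡ 2 (mod 4), so O_K = ℤ[√-70] and disc(K) = 4d = -280.
29 ∤ -280, so 29 is unramified.
Compute (-70/29) via Euler: 17^((29-1)/2) mod 29 = 28, so (-70/29) = -1.
Legendre symbol -1 ⇒ 29 is inert.

p is inert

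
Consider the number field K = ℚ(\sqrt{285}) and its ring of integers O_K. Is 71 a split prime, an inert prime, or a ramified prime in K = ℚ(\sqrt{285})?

Since 285 ≡ 1 mod 4, the ring of integers is ℤ[(1+√285)/2] with discriminant 285.
71 ∤ 285, so 71 is unramified.
Legendre symbol by Euler's criterion: (285/71) ≡ 285^35 ≡ 1 (mod 71), i.e. (285/71) = 1.
d is a quadratic residue mod p, hence 71 splits in O_K.

splits completely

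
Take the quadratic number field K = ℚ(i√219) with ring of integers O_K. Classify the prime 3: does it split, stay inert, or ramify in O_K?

3 is ramified

-219 mod 4 = 1, hence disc K = -219 and O_K = ℤ[(1+√-219)/2].
disc(K) = -219 = 3·(-73), so p = 3 is ramified.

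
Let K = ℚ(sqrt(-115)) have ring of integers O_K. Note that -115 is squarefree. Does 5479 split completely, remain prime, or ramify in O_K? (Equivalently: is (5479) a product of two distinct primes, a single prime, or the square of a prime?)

inert

d = -115 ≡ 1 (mod 4), so O_K = ℤ[(1+√-115)/2] and disc(K) = d = -115.
disc(K) = -115 is not divisible by 5479; 5479 is unramified.
Euler's criterion: (-115)^2739 mod 5479 = 5478. Thus (-115|5479) = -1.
Legendre symbol -1 ⇒ 5479 is inert.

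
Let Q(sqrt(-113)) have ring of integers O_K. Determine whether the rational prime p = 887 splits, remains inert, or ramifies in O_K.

split

Since -113 ≢ 1 mod 4, the ring of integers is ℤ[√-113] with discriminant 4·(-113) = -452.
887 ∤ -452, so 887 is unramified.
Legendre symbol by Euler's criterion: (-113/887) ≡ (-113)^443 ≡ 1 (mod 887), i.e. (-113/887) = 1.
(-113/887) = 1, so 887 splits.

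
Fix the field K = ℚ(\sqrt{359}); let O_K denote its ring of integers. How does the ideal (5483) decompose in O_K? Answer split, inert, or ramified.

d = 359 ≡ 3 (mod 4), so O_K = ℤ[√359] and disc(K) = 4d = 1436.
Since gcd(5483, 1436) = 1 the prime 5483 does not ramify.
Compute (359/5483) via Euler: 359^((5483-1)/2) mod 5483 = 5482, so (359/5483) = -1.
d is a non-residue mod p, hence 5483 remains inert in O_K.

inert — (5483) stays prime in O_K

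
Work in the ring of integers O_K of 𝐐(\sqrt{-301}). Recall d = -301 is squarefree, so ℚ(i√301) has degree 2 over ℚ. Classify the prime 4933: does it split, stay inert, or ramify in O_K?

inert

Since -301 ≢ 1 mod 4, the ring of integers is ℤ[√-301] with discriminant 4·(-301) = -1204.
Since gcd(4933, -1204) = 1 the prime 4933 does not ramify.
Euler's criterion: (-301)^2466 mod 4933 = 4932. Thus (-301|4933) = -1.
(-301/4933) = -1, so 4933 is inert.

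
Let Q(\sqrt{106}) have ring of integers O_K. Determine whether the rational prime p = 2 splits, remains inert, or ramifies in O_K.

ramifies in O_K

Since 106 ≢ 1 mod 4, the ring of integers is ℤ[√106] with discriminant 4·106 = 424.
2 divides disc(K) = 424, so 2 ramifies.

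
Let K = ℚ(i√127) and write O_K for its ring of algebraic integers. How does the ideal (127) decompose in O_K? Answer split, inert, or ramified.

ramified

d = -127 ≡ 1 (mod 4), so O_K = ℤ[(1+√-127)/2] and disc(K) = d = -127.
disc(K) = -127 = 127·(-1), so p = 127 is ramified.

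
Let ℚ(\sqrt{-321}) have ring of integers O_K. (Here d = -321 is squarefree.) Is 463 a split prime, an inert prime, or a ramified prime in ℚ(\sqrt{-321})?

463 remains inert

-321 mod 4 = 3, hence disc K = 4·(-321) = -1284 and O_K = ℤ[√-321].
463 ∤ -1284, so 463 is unramified.
Compute (-321/463) via Euler: 142^((463-1)/2) mod 463 = 462, so (-321/463) = -1.
(-321/463) = -1, so 463 is inert.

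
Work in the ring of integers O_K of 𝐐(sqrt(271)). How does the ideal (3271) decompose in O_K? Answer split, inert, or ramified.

d = 271 ≡ 3 (mod 4), so O_K = ℤ[√271] and disc(K) = 4d = 1084.
Since gcd(3271, 1084) = 1 the prime 3271 does not ramify.
Compute (271/3271) via Euler: 271^((3271-1)/2) mod 3271 = 1, so (271/3271) = 1.
d is a quadratic residue mod p, hence 3271 splits in O_K.

split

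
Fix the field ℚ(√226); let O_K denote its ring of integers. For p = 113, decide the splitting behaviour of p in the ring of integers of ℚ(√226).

p ramifies

Since 226 ≢ 1 mod 4, the ring of integers is ℤ[√226] with discriminant 4·226 = 904.
disc(K) = 904 = 113·8, so p = 113 is ramified.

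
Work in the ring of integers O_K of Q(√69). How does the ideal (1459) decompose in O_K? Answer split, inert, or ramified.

inert

d = 69 ≡ 1 (mod 4), so O_K = ℤ[(1+√69)/2] and disc(K) = d = 69.
disc(K) = 69 is not divisible by 1459; 1459 is unramified.
Euler's criterion: 69^729 mod 1459 = 1458. Thus (69|1459) = -1.
(69/1459) = -1, so 1459 is inert.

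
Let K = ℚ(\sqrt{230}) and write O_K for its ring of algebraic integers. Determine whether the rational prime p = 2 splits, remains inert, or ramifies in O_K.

230 mod 4 = 2, hence disc K = 4·230 = 920 and O_K = ℤ[√230].
disc(K) = 920 = 2·460, so p = 2 is ramified.

ramified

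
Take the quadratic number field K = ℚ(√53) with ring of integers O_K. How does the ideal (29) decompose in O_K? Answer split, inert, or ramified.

Since 53 ≡ 1 mod 4, the ring of integers is ℤ[(1+√53)/2] with discriminant 53.
Since gcd(29, 53) = 1 the prime 29 does not ramify.
Legendre symbol by Euler's criterion: (53/29) ≡ 53^14 ≡ 1 (mod 29), i.e. (53/29) = 1.
d is a quadratic residue mod p, hence 29 splits in O_K.

split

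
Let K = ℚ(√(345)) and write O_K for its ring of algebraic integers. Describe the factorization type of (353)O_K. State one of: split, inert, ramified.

353 splits in O_K

d = 345 ≡ 1 (mod 4), so O_K = ℤ[(1+√345)/2] and disc(K) = d = 345.
353 ∤ 345, so 353 is unramified.
Euler's criterion: 345^176 mod 353 = 1. Thus (345|353) = 1.
(345/353) = 1, so 353 splits.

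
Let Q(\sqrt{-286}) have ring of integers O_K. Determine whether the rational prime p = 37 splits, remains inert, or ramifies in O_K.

Since -286 ≢ 1 mod 4, the ring of integers is ℤ[√-286] with discriminant 4·(-286) = -1144.
Since gcd(37, -1144) = 1 the prime 37 does not ramify.
Euler's criterion: (-286)^18 mod 37 = 1. Thus (-286|37) = 1.
Legendre symbol 1 ⇒ 37 is split.

splits completely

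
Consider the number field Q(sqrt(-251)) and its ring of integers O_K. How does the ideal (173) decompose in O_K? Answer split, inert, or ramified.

173 splits in O_K

-251 mod 4 = 1, hence disc K = -251 and O_K = ℤ[(1+√-251)/2].
173 ∤ -251, so 173 is unramified.
(-251/173) = 95^86 mod 173 = 1, giving Legendre symbol 1.
(-251/173) = 1, so 173 splits.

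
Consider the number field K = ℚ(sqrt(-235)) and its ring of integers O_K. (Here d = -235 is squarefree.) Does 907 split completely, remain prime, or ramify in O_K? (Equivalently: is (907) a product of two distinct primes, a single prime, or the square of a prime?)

Since -235 ≡ 1 mod 4, the ring of integers is ℤ[(1+√-235)/2] with discriminant -235.
907 ∤ -235, so 907 is unramified.
Euler's criterion: (-235)^453 mod 907 = 906. Thus (-235|907) = -1.
d is a non-residue mod p, hence 907 remains inert in O_K.

inert — (907) stays prime in O_K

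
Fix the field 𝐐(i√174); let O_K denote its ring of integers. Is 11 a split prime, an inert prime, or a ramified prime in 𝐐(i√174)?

d = -174 ≡ 2 (mod 4), so O_K = ℤ[√-174] and disc(K) = 4d = -696.
Since gcd(11, -696) = 1 the prime 11 does not ramify.
(-174/11) = 2^5 mod 11 = 10, giving Legendre symbol -1.
(-174/11) = -1, so 11 is inert.

11 remains inert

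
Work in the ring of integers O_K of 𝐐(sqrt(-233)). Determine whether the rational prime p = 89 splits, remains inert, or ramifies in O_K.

-233 mod 4 = 3, hence disc K = 4·(-233) = -932 and O_K = ℤ[√-233].
Since gcd(89, -932) = 1 the prime 89 does not ramify.
Compute (-233/89) via Euler: 34^((89-1)/2) mod 89 = 1, so (-233/89) = 1.
(-233/89) = 1, so 89 splits.

89 splits in O_K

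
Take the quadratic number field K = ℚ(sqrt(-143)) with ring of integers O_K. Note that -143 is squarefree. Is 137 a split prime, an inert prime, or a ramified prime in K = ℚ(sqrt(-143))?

p is inert

-143 mod 4 = 1, hence disc K = -143 and O_K = ℤ[(1+√-143)/2].
Since gcd(137, -143) = 1 the prime 137 does not ramify.
Legendre symbol by Euler's criterion: (-143/137) ≡ (-143)^68 ≡ 136 (mod 137), i.e. (-143/137) = -1.
(-143/137) = -1, so 137 is inert.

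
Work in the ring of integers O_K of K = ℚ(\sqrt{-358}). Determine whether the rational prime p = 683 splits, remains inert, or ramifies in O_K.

683 remains inert

d = -358 ≡ 2 (mod 4), so O_K = ℤ[√-358] and disc(K) = 4d = -1432.
683 ∤ -1432, so 683 is unramified.
Legendre symbol by Euler's criterion: (-358/683) ≡ (-358)^341 ≡ 682 (mod 683), i.e. (-358/683) = -1.
(-358/683) = -1, so 683 is inert.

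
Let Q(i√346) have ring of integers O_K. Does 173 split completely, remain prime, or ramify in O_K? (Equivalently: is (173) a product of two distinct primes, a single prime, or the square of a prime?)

-346 mod 4 = 2, hence disc K = 4·(-346) = -1384 and O_K = ℤ[√-346].
173 divides disc(K) = -1384, so 173 ramifies.

ramifies in O_K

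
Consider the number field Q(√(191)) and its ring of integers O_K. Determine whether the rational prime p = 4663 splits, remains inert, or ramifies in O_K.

d = 191 ≡ 3 (mod 4), so O_K = ℤ[√191] and disc(K) = 4d = 764.
4663 ∤ 764, so 4663 is unramified.
(191/4663) = 191^2331 mod 4663 = 4662, giving Legendre symbol -1.
Legendre symbol -1 ⇒ 4663 is inert.

inert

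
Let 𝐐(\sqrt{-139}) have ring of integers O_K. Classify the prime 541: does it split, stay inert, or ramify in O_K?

Since -139 ≡ 1 mod 4, the ring of integers is ℤ[(1+√-139)/2] with discriminant -139.
541 ∤ -139, so 541 is unramified.
Euler's criterion: (-139)^270 mod 541 = 1. Thus (-139|541) = 1.
(-139/541) = 1, so 541 splits.

541 splits in O_K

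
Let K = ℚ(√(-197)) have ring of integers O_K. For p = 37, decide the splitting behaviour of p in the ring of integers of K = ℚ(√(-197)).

Since -197 ≢ 1 mod 4, the ring of integers is ℤ[√-197] with discriminant 4·(-197) = -788.
Since gcd(37, -788) = 1 the prime 37 does not ramify.
Compute (-197/37) via Euler: 25^((37-1)/2) mod 37 = 1, so (-197/37) = 1.
d is a quadratic residue mod p, hence 37 splits in O_K.

splits completely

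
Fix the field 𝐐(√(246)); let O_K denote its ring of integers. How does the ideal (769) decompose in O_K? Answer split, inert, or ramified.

246 mod 4 = 2, hence disc K = 4·246 = 984 and O_K = ℤ[√246].
Since gcd(769, 984) = 1 the prime 769 does not ramify.
(246/769) = 246^384 mod 769 = 1, giving Legendre symbol 1.
Legendre symbol 1 ⇒ 769 is split.

769 splits in O_K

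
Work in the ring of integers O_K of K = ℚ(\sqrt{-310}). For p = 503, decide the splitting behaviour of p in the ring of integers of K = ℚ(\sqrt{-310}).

remains prime (inert)

-310 mod 4 = 2, hence disc K = 4·(-310) = -1240 and O_K = ℤ[√-310].
503 ∤ -1240, so 503 is unramified.
Legendre symbol by Euler's criterion: (-310/503) ≡ (-310)^251 ≡ 502 (mod 503), i.e. (-310/503) = -1.
d is a non-residue mod p, hence 503 remains inert in O_K.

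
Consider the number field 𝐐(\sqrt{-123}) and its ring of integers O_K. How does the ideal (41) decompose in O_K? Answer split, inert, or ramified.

d = -123 ≡ 1 (mod 4), so O_K = ℤ[(1+√-123)/2] and disc(K) = d = -123.
41 divides disc(K) = -123, so 41 ramifies.

ramifies in O_K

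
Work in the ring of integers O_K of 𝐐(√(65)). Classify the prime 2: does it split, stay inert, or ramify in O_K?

65 mod 4 = 1, hence disc K = 65 and O_K = ℤ[(1+√65)/2].
2 ∤ 65, so 2 is unramified.
For p = 2 with d ≡ 1 (mod 4): d mod 8 = 1, so 2 splits.

p splits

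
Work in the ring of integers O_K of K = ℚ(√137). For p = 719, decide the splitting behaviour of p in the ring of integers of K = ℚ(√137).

Since 137 ≡ 1 mod 4, the ring of integers is ℤ[(1+√137)/2] with discriminant 137.
Since gcd(719, 137) = 1 the prime 719 does not ramify.
Compute (137/719) via Euler: 137^((719-1)/2) mod 719 = 1, so (137/719) = 1.
Legendre symbol 1 ⇒ 719 is split.

split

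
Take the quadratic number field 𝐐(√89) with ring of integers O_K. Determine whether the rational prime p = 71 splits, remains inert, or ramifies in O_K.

89 mod 4 = 1, hence disc K = 89 and O_K = ℤ[(1+√89)/2].
disc(K) = 89 is not divisible by 71; 71 is unramified.
Legendre symbol by Euler's criterion: (89/71) ≡ 89^35 ≡ 1 (mod 71), i.e. (89/71) = 1.
d is a quadratic residue mod p, hence 71 splits in O_K.

split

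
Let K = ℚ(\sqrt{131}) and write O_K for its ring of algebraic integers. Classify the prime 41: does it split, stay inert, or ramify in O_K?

Since 131 ≢ 1 mod 4, the ring of integers is ℤ[√131] with discriminant 4·131 = 524.
disc(K) = 524 is not divisible by 41; 41 is unramified.
(131/41) = 8^20 mod 41 = 1, giving Legendre symbol 1.
(131/41) = 1, so 41 splits.

splits completely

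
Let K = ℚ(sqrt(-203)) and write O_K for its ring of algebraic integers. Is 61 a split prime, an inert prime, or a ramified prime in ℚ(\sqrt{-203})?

d = -203 ≡ 1 (mod 4), so O_K = ℤ[(1+√-203)/2] and disc(K) = d = -203.
61 ∤ -203, so 61 is unramified.
Euler's criterion: (-203)^30 mod 61 = 1. Thus (-203|61) = 1.
Legendre symbol 1 ⇒ 61 is split.

split — (61) = 𝔭₁𝔭₂ with 𝔭₁ ≠ 𝔭₂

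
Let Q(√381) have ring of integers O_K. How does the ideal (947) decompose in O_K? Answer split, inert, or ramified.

d = 381 ≡ 1 (mod 4), so O_K = ℤ[(1+√381)/2] and disc(K) = d = 381.
947 ∤ 381, so 947 is unramified.
Legendre symbol by Euler's criterion: (381/947) ≡ 381^473 ≡ 1 (mod 947), i.e. (381/947) = 1.
(381/947) = 1, so 947 splits.

splits completely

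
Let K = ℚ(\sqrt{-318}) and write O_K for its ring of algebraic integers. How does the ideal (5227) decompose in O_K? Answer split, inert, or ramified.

5227 splits in O_K

d = -318 ≡ 2 (mod 4), so O_K = ℤ[√-318] and disc(K) = 4d = -1272.
disc(K) = -1272 is not divisible by 5227; 5227 is unramified.
Legendre symbol by Euler's criterion: (-318/5227) ≡ (-318)^2613 ≡ 1 (mod 5227), i.e. (-318/5227) = 1.
Legendre symbol 1 ⇒ 5227 is split.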